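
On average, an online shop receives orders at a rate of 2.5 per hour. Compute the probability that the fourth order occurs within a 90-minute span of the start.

Over the interval, μ = 2.5 × 1.5 = 3.75 (a 90-minute span = 1.5 hours).
The fourth arrival falls in the interval iff at least 4 events occur there: P(S_4 ≤ t) = P(N ≥ 4) = 1 − P(N ≤ 3) ≈ 0.5162.

0.5162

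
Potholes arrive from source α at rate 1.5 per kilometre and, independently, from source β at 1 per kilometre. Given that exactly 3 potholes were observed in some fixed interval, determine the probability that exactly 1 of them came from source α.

Given the total, each event is independently from source α with probability p = λ_α/(λ_α+λ_β) = 1.5/2.5 = 0.6000.
So K ~ Binomial(3, 1.5/2.5): P(K = 1) = C(3,1) · (1.5/2.5)^1 · (1/2.5)^2 ≈ 0.2880.

0.2880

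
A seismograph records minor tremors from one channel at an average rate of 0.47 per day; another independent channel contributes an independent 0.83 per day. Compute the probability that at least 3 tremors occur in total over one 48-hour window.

Independent Poisson processes superpose: combined rate λ = 0.47 + 0.83 = 1.3 per day.
Over the interval, μ = 1.3 × 2 = 2.6 (a 48-hour window = 2 days).
P(N ≥ 3) = 1 − P(N ≤ 2) ≈ 0.4816.

0.4816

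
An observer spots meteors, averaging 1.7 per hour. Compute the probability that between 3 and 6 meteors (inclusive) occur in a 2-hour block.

Over the interval, μ = 1.7 × 2 = 3.4 (a 2-hour block = 2 hours).
P(3 ≤ N ≤ 6) = Σ_{j=3}^{6} e^(−3.4) · 3.4^j/j! ≈ 0.6024.

0.6024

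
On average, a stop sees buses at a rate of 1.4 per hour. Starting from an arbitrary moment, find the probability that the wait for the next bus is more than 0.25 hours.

The wait for the next event is exponential with rate λ = 1.4 per hour.
P(T > 0.25) = e^(−λt) = e^(−1.4 × 0.25) = e^(−0.35) ≈ 0.7047.

0.7047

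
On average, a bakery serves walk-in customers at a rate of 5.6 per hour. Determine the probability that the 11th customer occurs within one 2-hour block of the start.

Over the interval, μ = 5.6 × 2 = 11.2 (a 2-hour block = 2 hours).
The 11th arrival falls in the interval iff at least 11 events occur there: P(S_11 ≤ t) = P(N ≥ 11) = 1 − P(N ≤ 10) ≈ 0.5638.

0.5638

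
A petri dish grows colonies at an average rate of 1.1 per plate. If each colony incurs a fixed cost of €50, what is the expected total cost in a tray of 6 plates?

E[N] = 1.1 × 6 = 6.6 (a tray of 6 plates = 6 plates); E[cost] = 6.6 × €50 = €330.

€330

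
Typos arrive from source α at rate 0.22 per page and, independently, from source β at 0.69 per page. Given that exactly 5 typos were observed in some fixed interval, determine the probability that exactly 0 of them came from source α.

0.2506

Given the total, each event is independently from source α with probability p = λ_α/(λ_α+λ_β) = 0.22/0.91 ≈ 0.2418.
So K ~ Binomial(5, 0.22/0.91): P(K = 0) = C(5,0) · (0.22/0.91)^0 · (0.69/0.91)^5 ≈ 0.2506.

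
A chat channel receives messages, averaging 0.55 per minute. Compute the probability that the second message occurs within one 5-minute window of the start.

Over the interval, μ = 0.55 × 5 = 2.75 (a 5-minute window = 5 minutes).
The second arrival falls in the interval iff at least 2 events occur there: P(S_2 ≤ t) = P(N ≥ 2) = 1 − P(N ≤ 1) ≈ 0.7603.

0.7603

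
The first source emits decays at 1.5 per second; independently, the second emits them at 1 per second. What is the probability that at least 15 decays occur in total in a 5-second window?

Independent Poisson processes superpose: combined rate λ = 1.5 + 1 = 2.5 per second.
Over the interval, μ = 2.5 × 5 = 12.5 (a 5-second window = 5 seconds).
P(N ≥ 15) = 1 − P(N ≤ 14) ≈ 0.2750.

0.2750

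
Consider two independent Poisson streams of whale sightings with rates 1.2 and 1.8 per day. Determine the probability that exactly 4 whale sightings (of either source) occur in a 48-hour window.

Independent Poisson processes superpose: combined rate λ = 1.2 + 1.8 = 3 per day.
Over the interval, μ = 3 × 2 = 6 (a 48-hour window = 2 days).
P(N = 4) = e^(−6) · 6^4/4! ≈ 0.1339.

0.1339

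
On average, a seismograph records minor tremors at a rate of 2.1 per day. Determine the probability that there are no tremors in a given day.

0.1225

With mean μ = 2.1 per day,
P(N = 0) = e^(−μ) μ^0/0! = e^(−2.1) · 2.1^0/1 ≈ 0.1225.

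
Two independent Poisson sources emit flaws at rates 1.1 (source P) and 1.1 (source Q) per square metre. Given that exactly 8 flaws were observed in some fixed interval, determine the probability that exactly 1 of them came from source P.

Given the total, each event is independently from source P with probability p = λ_P/(λ_P+λ_Q) = 1.1/2.2 = 0.5000.
So K ~ Binomial(8, 1.1/2.2): P(K = 1) = C(8,1) · (1.1/2.2)^1 · (1.1/2.2)^7 ≈ 0.0312.

0.0312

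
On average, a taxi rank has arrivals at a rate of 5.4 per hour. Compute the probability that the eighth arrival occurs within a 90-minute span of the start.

0.5609

Over the interval, μ = 5.4 × 1.5 = 8.1 (a 90-minute span = 1.5 hours).
The eighth arrival falls in the interval iff at least 8 events occur there: P(S_8 ≤ t) = P(N ≥ 8) = 1 − P(N ≤ 7) ≈ 0.5609.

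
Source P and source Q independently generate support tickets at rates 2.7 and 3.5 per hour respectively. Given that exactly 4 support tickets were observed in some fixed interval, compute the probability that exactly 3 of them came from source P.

0.1865

Given the total, each event is independently from source P with probability p = λ_P/(λ_P+λ_Q) = 2.7/6.2 ≈ 0.4355.
So K ~ Binomial(4, 2.7/6.2): P(K = 3) = C(4,3) · (2.7/6.2)^3 · (3.5/6.2)^1 ≈ 0.1865.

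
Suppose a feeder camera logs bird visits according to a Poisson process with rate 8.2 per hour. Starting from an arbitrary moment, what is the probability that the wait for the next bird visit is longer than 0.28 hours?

The wait for the next event is exponential with rate λ = 8.2 per hour.
P(T > 0.28) = e^(−λt) = e^(−8.2 × 0.28) = e^(−2.296) ≈ 0.1007.

0.1007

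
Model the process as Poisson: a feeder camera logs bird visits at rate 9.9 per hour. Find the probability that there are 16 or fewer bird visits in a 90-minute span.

0.6785

Over the interval, μ = 9.9 × 1.5 = 14.85 (a 90-minute span = 1.5 hours).
P(N ≤ 16) = Σ_{j=0}^{16} e^(−μ) μ^j/j! ≈ 0.6785.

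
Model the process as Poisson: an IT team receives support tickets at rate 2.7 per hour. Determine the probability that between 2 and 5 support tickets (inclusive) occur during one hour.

With mean μ = 2.7 per hour,
P(2 ≤ N ≤ 5) = Σ_{j=2}^{5} e^(−2.7) · 2.7^j/j! ≈ 0.6946.

0.6946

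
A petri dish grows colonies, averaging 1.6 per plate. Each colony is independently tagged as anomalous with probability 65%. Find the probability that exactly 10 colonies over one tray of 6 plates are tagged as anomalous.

0.0481

Thinning: the colonies that are tagged as anomalous themselves form a Poisson process with rate 0.65 × 1.6 = 1.04 per plate.
Over the interval, μ = 1.04 × 6 = 6.24 (a tray of 6 plates = 6 plates).
P(N = 10) = e^(−6.24) · 6.24^10/10! ≈ 0.0481.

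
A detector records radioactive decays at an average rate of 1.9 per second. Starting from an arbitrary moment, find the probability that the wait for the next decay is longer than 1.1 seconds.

The wait for the next event is exponential with rate λ = 1.9 per second.
P(T > 1.1) = e^(−λt) = e^(−1.9 × 1.1) = e^(−2.09) ≈ 0.1237.

0.1237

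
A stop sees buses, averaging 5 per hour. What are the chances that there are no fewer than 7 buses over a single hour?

0.2378

With mean μ = 5 per hour,
P(N ≥ 7) = 1 − P(N ≤ 6) = 1 − Σ_{j=0}^{6} e^(−μ) μ^j/j! ≈ 0.2378.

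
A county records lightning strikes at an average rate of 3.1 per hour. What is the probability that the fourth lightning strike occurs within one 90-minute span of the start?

Over the interval, μ = 3.1 × 1.5 = 4.65 (a 90-minute span = 1.5 hours).
The fourth arrival falls in the interval iff at least 4 events occur there: P(S_4 ≤ t) = P(N ≥ 4) = 1 − P(N ≤ 3) ≈ 0.6824.

0.6824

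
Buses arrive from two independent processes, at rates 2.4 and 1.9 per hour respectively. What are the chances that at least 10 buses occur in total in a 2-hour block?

0.3600

Independent Poisson processes superpose: combined rate λ = 2.4 + 1.9 = 4.3 per hour.
Over the interval, μ = 4.3 × 2 = 8.6 (a 2-hour block = 2 hours).
P(N ≥ 10) = 1 − P(N ≤ 9) ≈ 0.3600.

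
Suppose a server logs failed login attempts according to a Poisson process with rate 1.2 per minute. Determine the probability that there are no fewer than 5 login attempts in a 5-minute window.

0.7149

Over the interval, μ = 1.2 × 5 = 6 (a 5-minute window = 5 minutes).
P(N ≥ 5) = 1 − P(N ≤ 4) = 1 − Σ_{j=0}^{4} e^(−μ) μ^j/j! ≈ 0.7149.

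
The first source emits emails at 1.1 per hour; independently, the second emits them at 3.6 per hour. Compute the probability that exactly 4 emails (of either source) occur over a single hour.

0.1849

Independent Poisson processes superpose: combined rate λ = 1.1 + 3.6 = 4.7 per hour.
So μ = 4.7.
P(N = 4) = e^(−4.7) · 4.7^4/4! ≈ 0.1849.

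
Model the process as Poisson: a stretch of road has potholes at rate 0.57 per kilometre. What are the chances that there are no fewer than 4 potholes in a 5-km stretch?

Over the interval, μ = 0.57 × 5 = 2.85 (a 5-km stretch = 5 kilometres).
P(N ≥ 4) = 1 − P(N ≤ 3) = 1 − Σ_{j=0}^{3} e^(−μ) μ^j/j! ≈ 0.3192.

0.3192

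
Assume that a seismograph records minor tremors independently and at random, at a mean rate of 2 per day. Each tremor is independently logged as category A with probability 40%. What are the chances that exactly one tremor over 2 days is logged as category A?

0.3230

Thinning: the tremors that are logged as category A themselves form a Poisson process with rate 0.4 × 2 = 0.8 per day.
Over the interval, μ = 0.8 × 2 = 1.6 (2 days).
P(N = 1) = e^(−1.6) · 1.6^1/1! ≈ 0.3230.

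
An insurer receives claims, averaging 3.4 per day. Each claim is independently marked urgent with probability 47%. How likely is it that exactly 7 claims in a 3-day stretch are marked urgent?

0.0956

Thinning: the claims that are marked urgent themselves form a Poisson process with rate 0.47 × 3.4 = 1.598 per day.
Over the interval, μ = 1.598 × 3 = 4.794 (a 3-day stretch = 3 days).
P(N = 7) = e^(−4.794) · 4.794^7/7! ≈ 0.0956.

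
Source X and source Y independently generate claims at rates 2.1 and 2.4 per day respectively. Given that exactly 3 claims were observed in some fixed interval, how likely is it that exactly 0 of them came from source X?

Given the total, each event is independently from source X with probability p = λ_X/(λ_X+λ_Y) = 2.1/4.5 ≈ 0.4667.
So K ~ Binomial(3, 2.1/4.5): P(K = 0) = C(3,0) · (2.1/4.5)^0 · (2.4/4.5)^3 ≈ 0.1517.

0.1517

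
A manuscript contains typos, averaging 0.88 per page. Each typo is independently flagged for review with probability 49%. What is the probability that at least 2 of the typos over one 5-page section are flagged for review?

0.6346

Thinning: the typos that are flagged for review themselves form a Poisson process with rate 0.49 × 0.88 = 0.4312 per page.
Over the interval, μ = 0.4312 × 5 = 2.156 (a 5-page section = 5 pages).
P(N ≥ 2) = 1 − P(N ≤ 1) ≈ 0.6346.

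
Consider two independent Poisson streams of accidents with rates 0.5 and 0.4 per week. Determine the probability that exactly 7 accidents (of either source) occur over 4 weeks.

0.0425

Independent Poisson processes superpose: combined rate λ = 0.5 + 0.4 = 0.9 per week.
Over the interval, μ = 0.9 × 4 = 3.6 (4 weeks).
P(N = 7) = e^(−3.6) · 3.6^7/7! ≈ 0.0425.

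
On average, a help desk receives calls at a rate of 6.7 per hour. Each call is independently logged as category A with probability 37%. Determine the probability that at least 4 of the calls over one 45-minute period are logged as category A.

0.1184

Thinning: the calls that are logged as category A themselves form a Poisson process with rate 0.37 × 6.7 = 2.479 per hour.
Over the interval, μ = 2.479 × 0.75 = 1.85925 (a 45-minute period = 0.75 hours).
P(N ≥ 4) = 1 − P(N ≤ 3) ≈ 0.1184.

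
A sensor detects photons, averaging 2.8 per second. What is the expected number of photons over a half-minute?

84

E[N] = λt = 2.8 × 30 = 84 (a half-minute = 30 seconds).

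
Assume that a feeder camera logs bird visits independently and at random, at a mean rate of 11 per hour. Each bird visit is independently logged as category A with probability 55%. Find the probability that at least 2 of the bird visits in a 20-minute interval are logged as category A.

0.5985

Thinning: the bird visits that are logged as category A themselves form a Poisson process with rate 0.55 × 11 = 6.05 per hour.
Over the interval, μ = 6.05 × 1/3 ≈ 2.01667 (a 20-minute interval = 1/3 hours).
P(N ≥ 2) = 1 − P(N ≤ 1) ≈ 0.5985.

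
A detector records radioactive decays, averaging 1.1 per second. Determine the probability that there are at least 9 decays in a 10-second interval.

0.7680

Over the interval, μ = 1.1 × 10 = 11 (a 10-second interval = 10 seconds).
P(N ≥ 9) = 1 − P(N ≤ 8) = 1 − Σ_{j=0}^{8} e^(−μ) μ^j/j! ≈ 0.7680.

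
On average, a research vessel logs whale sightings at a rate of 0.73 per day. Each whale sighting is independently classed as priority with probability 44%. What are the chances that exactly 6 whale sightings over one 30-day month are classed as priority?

0.0726

Thinning: the whale sightings that are classed as priority themselves form a Poisson process with rate 0.44 × 0.73 = 0.3212 per day.
Over the interval, μ = 0.3212 × 30 = 9.636 (a 30-day month = 30 days).
P(N = 6) = e^(−9.636) · 9.636^6/6! ≈ 0.0726.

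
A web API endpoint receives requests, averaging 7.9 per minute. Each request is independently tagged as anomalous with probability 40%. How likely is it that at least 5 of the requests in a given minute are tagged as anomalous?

0.2123

Thinning: the requests that are tagged as anomalous themselves form a Poisson process with rate 0.4 × 7.9 = 3.16 per minute.
So μ = 3.16.
P(N ≥ 5) = 1 − P(N ≤ 4) ≈ 0.2123.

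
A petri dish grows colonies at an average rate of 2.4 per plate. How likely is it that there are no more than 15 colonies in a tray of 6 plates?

Over the interval, μ = 2.4 × 6 = 14.4 (a tray of 6 plates = 6 plates).
P(N ≤ 15) = Σ_{j=0}^{15} e^(−μ) μ^j/j! ≈ 0.6293.

0.6293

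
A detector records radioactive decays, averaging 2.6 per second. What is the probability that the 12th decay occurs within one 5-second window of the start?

0.6468

Over the interval, μ = 2.6 × 5 = 13 (a 5-second window = 5 seconds).
The 12th arrival falls in the interval iff at least 12 events occur there: P(S_12 ≤ t) = P(N ≥ 12) = 1 − P(N ≤ 11) ≈ 0.6468.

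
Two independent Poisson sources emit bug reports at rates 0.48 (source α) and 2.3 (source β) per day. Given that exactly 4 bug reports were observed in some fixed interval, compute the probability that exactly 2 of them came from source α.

0.1224

Given the total, each event is independently from source α with probability p = λ_α/(λ_α+λ_β) = 0.48/2.78 ≈ 0.1727.
So K ~ Binomial(4, 0.48/2.78): P(K = 2) = C(4,2) · (0.48/2.78)^2 · (2.3/2.78)^2 ≈ 0.1224.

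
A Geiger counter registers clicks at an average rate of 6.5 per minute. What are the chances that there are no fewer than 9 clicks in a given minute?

With mean μ = 6.5 per minute,
P(N ≥ 9) = 1 − P(N ≤ 8) = 1 − Σ_{j=0}^{8} e^(−μ) μ^j/j! ≈ 0.2084.

0.2084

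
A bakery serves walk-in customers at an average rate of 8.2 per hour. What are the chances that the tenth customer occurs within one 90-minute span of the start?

0.7828

Over the interval, μ = 8.2 × 1.5 = 12.3 (a 90-minute span = 1.5 hours).
The tenth arrival falls in the interval iff at least 10 events occur there: P(S_10 ≤ t) = P(N ≥ 10) = 1 − P(N ≤ 9) ≈ 0.7828.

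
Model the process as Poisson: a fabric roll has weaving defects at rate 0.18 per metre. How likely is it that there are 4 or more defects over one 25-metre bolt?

0.6577

Over the interval, μ = 0.18 × 25 = 4.5 (a 25-metre bolt = 25 metres).
P(N ≥ 4) = 1 − P(N ≤ 3) = 1 − Σ_{j=0}^{3} e^(−μ) μ^j/j! ≈ 0.6577.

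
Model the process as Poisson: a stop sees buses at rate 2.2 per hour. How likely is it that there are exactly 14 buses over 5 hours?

0.0728

Over the interval, μ = 2.2 × 5 = 11 (5 hours).
P(N = 14) = e^(−μ) μ^14/14! = e^(−11) · 11^14/87178291200 ≈ 0.0728.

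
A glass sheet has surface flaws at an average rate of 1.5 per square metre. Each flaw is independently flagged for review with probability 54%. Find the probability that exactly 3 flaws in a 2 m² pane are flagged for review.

Thinning: the flaws that are flagged for review themselves form a Poisson process with rate 0.54 × 1.5 = 0.81 per square metre.
Over the interval, μ = 0.81 × 2 = 1.62 (a 2 m² pane = 2 square metres).
P(N = 3) = e^(−1.62) · 1.62^3/3! ≈ 0.1402.

0.1402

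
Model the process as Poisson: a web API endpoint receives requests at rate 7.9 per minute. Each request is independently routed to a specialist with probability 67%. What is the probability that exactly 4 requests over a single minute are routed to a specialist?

0.1644

Thinning: the requests that are routed to a specialist themselves form a Poisson process with rate 0.67 × 7.9 = 5.293 per minute.
So μ = 5.293.
P(N = 4) = e^(−5.293) · 5.293^4/4! ≈ 0.1644.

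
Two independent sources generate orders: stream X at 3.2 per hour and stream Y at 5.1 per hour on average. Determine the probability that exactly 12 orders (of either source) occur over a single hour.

0.0555

Independent Poisson processes superpose: combined rate λ = 3.2 + 5.1 = 8.3 per hour.
So μ = 8.3.
P(N = 12) = e^(−8.3) · 8.3^12/12! ≈ 0.0555.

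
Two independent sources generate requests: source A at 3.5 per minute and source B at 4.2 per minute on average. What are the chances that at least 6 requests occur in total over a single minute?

0.7797

Independent Poisson processes superpose: combined rate λ = 3.5 + 4.2 = 7.7 per minute.
So μ = 7.7.
P(N ≥ 6) = 1 − P(N ≤ 5) ≈ 0.7797.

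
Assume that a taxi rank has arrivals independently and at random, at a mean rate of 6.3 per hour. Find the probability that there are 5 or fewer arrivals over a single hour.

With mean μ = 6.3 per hour,
P(N ≤ 5) = Σ_{j=0}^{5} e^(−μ) μ^j/j! ≈ 0.3988.

0.3988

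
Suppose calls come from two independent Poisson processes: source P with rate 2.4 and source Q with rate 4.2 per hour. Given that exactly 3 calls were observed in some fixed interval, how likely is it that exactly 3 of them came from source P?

Given the total, each event is independently from source P with probability p = λ_P/(λ_P+λ_Q) = 2.4/6.6 ≈ 0.3636.
So K ~ Binomial(3, 2.4/6.6): P(K = 3) = C(3,3) · (2.4/6.6)^3 · (4.2/6.6)^0 ≈ 0.0481.

0.0481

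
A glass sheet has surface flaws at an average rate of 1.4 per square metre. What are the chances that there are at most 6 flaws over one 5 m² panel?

Over the interval, μ = 1.4 × 5 = 7 (a 5 m² panel = 5 square metres).
P(N ≤ 6) = Σ_{j=0}^{6} e^(−μ) μ^j/j! ≈ 0.4497.

0.4497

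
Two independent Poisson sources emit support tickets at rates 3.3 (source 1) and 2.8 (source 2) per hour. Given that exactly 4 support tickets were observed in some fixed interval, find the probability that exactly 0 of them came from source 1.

Given the total, each event is independently from source 1 with probability p = λ_1/(λ_1+λ_2) = 3.3/6.1 ≈ 0.5410.
So K ~ Binomial(4, 3.3/6.1): P(K = 0) = C(4,0) · (3.3/6.1)^0 · (2.8/6.1)^4 ≈ 0.0444.

0.0444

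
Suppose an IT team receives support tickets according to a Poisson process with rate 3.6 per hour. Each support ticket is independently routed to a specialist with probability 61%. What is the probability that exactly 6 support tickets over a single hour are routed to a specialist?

0.0173

Thinning: the support tickets that are routed to a specialist themselves form a Poisson process with rate 0.61 × 3.6 = 2.196 per hour.
So μ = 2.196.
P(N = 6) = e^(−2.196) · 2.196^6/6! ≈ 0.0173.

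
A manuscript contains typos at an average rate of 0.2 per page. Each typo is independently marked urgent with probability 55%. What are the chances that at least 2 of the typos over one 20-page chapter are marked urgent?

Thinning: the typos that are marked urgent themselves form a Poisson process with rate 0.55 × 0.2 = 0.11 per page.
Over the interval, μ = 0.11 × 20 = 2.2 (a 20-page chapter = 20 pages).
P(N ≥ 2) = 1 − P(N ≤ 1) ≈ 0.6454.

0.6454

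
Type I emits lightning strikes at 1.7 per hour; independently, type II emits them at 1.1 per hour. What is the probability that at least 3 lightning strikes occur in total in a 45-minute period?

Independent Poisson processes superpose: combined rate λ = 1.7 + 1.1 = 2.8 per hour.
Over the interval, μ = 2.8 × 0.75 = 2.1 (a 45-minute period = 0.75 hours).
P(N ≥ 3) = 1 − P(N ≤ 2) ≈ 0.3504.

0.3504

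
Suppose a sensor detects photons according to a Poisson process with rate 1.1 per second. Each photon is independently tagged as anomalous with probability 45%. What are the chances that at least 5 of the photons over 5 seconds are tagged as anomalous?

0.1055

Thinning: the photons that are tagged as anomalous themselves form a Poisson process with rate 0.45 × 1.1 = 0.495 per second.
Over the interval, μ = 0.495 × 5 = 2.475 (5 seconds).
P(N ≥ 5) = 1 − P(N ≤ 4) ≈ 0.1055.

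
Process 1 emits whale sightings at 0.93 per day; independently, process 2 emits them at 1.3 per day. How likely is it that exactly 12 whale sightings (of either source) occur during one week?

0.0726

Independent Poisson processes superpose: combined rate λ = 0.93 + 1.3 = 2.23 per day.
Over the interval, μ = 2.23 × 7 = 15.61 (a week = 7 days).
P(N = 12) = e^(−15.61) · 15.61^12/12! ≈ 0.0726.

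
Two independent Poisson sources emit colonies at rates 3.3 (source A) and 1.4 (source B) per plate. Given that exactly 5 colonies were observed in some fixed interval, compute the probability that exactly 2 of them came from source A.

Given the total, each event is independently from source A with probability p = λ_A/(λ_A+λ_B) = 3.3/4.7 ≈ 0.7021.
So K ~ Binomial(5, 3.3/4.7): P(K = 2) = C(5,2) · (3.3/4.7)^2 · (1.4/4.7)^3 ≈ 0.1303.

0.1303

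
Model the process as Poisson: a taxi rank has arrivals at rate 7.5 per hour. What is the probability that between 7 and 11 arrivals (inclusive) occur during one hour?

0.5426

With mean μ = 7.5 per hour,
P(7 ≤ N ≤ 11) = Σ_{j=7}^{11} e^(−7.5) · 7.5^j/j! ≈ 0.5426.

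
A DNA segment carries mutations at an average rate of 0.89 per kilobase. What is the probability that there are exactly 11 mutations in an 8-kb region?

0.0483

Over the interval, μ = 0.89 × 8 = 7.12 (an 8-kb region = 8 kilobases).
P(N = 11) = e^(−μ) μ^11/11! = e^(−7.12) · 7.12^11/39916800 ≈ 0.0483.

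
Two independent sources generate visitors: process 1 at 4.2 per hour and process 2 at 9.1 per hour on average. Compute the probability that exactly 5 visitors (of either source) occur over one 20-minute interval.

0.1695

Independent Poisson processes superpose: combined rate λ = 4.2 + 9.1 = 13.3 per hour.
Over the interval, μ = 13.3 × 1/3 ≈ 4.43333 (a 20-minute interval = 1/3 hours).
P(N = 5) = e^(−4.43333) · 4.43333^5/5! ≈ 0.1695.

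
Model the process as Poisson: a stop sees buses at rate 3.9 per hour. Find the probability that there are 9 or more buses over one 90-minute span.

Over the interval, μ = 3.9 × 1.5 = 5.85 (a 90-minute span = 1.5 hours).
P(N ≥ 9) = 1 − P(N ≤ 8) = 1 − Σ_{j=0}^{8} e^(−μ) μ^j/j! ≈ 0.1377.

0.1377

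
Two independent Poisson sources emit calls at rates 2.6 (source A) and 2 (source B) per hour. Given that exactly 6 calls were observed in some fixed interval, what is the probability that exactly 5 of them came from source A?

0.1505

Given the total, each event is independently from source A with probability p = λ_A/(λ_A+λ_B) = 2.6/4.6 ≈ 0.5652.
So K ~ Binomial(6, 2.6/4.6): P(K = 5) = C(6,5) · (2.6/4.6)^5 · (2/4.6)^1 ≈ 0.1505.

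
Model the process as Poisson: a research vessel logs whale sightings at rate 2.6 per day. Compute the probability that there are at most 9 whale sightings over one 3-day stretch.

0.7411

Over the interval, μ = 2.6 × 3 = 7.8 (a 3-day stretch = 3 days).
P(N ≤ 9) = Σ_{j=0}^{9} e^(−μ) μ^j/j! ≈ 0.7411.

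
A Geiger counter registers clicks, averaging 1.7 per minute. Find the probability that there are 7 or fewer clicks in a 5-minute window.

0.3856

Over the interval, μ = 1.7 × 5 = 8.5 (a 5-minute window = 5 minutes).
P(N ≤ 7) = Σ_{j=0}^{7} e^(−μ) μ^j/j! ≈ 0.3856.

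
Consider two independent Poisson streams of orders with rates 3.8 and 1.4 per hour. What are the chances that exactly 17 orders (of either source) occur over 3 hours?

0.0906

Independent Poisson processes superpose: combined rate λ = 3.8 + 1.4 = 5.2 per hour.
Over the interval, μ = 5.2 × 3 = 15.6 (3 hours).
P(N = 17) = e^(−15.6) · 15.6^17/17! ≈ 0.0906.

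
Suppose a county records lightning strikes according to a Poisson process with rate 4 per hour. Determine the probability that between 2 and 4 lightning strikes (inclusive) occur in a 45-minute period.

Over the interval, μ = 4 × 0.75 = 3 (a 45-minute period = 0.75 hours).
P(2 ≤ N ≤ 4) = Σ_{j=2}^{4} e^(−3) · 3^j/j! ≈ 0.6161.

0.6161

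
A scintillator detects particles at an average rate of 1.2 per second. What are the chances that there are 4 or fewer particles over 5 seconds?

0.2851

Over the interval, μ = 1.2 × 5 = 6 (5 seconds).
P(N ≤ 4) = Σ_{j=0}^{4} e^(−μ) μ^j/j! ≈ 0.2851.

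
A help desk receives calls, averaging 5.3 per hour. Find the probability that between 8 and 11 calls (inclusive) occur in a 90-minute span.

0.4317

Over the interval, μ = 5.3 × 1.5 = 7.95 (a 90-minute span = 1.5 hours).
P(8 ≤ N ≤ 11) = Σ_{j=8}^{11} e^(−7.95) · 7.95^j/j! ≈ 0.4317.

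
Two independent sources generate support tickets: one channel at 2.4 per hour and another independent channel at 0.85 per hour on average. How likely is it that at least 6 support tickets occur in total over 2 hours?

Independent Poisson processes superpose: combined rate λ = 2.4 + 0.85 = 3.25 per hour.
Over the interval, μ = 3.25 × 2 = 6.5 (2 hours).
P(N ≥ 6) = 1 − P(N ≤ 5) ≈ 0.6310.

0.6310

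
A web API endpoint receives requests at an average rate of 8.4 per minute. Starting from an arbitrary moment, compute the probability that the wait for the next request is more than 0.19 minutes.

0.2027

The wait for the next event is exponential with rate λ = 8.4 per minute.
P(T > 0.19) = e^(−λt) = e^(−8.4 × 0.19) = e^(−1.596) ≈ 0.2027.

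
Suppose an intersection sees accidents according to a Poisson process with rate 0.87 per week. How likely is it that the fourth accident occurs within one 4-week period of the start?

Over the interval, μ = 0.87 × 4 = 3.48 (a 4-week period = 4 weeks).
The fourth arrival falls in the interval iff at least 4 events occur there: P(S_4 ≤ t) = P(N ≥ 4) = 1 − P(N ≤ 3) ≈ 0.4590.

0.4590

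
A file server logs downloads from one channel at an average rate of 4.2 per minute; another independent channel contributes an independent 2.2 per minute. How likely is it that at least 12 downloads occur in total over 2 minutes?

0.6262

Independent Poisson processes superpose: combined rate λ = 4.2 + 2.2 = 6.4 per minute.
Over the interval, μ = 6.4 × 2 = 12.8 (2 minutes).
P(N ≥ 12) = 1 − P(N ≤ 11) ≈ 0.6262.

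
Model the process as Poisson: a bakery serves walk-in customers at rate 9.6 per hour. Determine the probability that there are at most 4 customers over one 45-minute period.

Over the interval, μ = 9.6 × 0.75 = 7.2 (a 45-minute period = 0.75 hours).
P(N ≤ 4) = Σ_{j=0}^{4} e^(−μ) μ^j/j! ≈ 0.1555.

0.1555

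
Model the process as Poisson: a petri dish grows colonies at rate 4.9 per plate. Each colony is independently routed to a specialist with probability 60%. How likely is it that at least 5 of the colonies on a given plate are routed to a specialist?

0.1748

Thinning: the colonies that are routed to a specialist themselves form a Poisson process with rate 0.6 × 4.9 = 2.94 per plate.
So μ = 2.94.
P(N ≥ 5) = 1 − P(N ≤ 4) ≈ 0.1748.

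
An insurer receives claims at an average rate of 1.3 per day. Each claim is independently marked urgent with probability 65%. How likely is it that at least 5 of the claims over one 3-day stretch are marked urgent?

0.1135

Thinning: the claims that are marked urgent themselves form a Poisson process with rate 0.65 × 1.3 = 0.845 per day.
Over the interval, μ = 0.845 × 3 = 2.535 (a 3-day stretch = 3 days).
P(N ≥ 5) = 1 − P(N ≤ 4) ≈ 0.1135.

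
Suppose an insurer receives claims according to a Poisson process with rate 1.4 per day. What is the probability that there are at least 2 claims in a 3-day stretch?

0.9220

Over the interval, μ = 1.4 × 3 = 4.2 (a 3-day stretch = 3 days).
P(N ≥ 2) = 1 − P(N ≤ 1) = 1 − Σ_{j=0}^{1} e^(−μ) μ^j/j! ≈ 0.9220.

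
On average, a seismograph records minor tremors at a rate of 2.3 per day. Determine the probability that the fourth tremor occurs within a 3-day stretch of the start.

0.9129

Over the interval, μ = 2.3 × 3 = 6.9 (a 3-day stretch = 3 days).
The fourth arrival falls in the interval iff at least 4 events occur there: P(S_4 ≤ t) = P(N ≥ 4) = 1 − P(N ≤ 3) ≈ 0.9129.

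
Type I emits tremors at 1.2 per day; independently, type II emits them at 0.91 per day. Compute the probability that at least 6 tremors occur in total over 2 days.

Independent Poisson processes superpose: combined rate λ = 1.2 + 0.91 = 2.11 per day.
Over the interval, μ = 2.11 × 2 = 4.22 (2 days).
P(N ≥ 6) = 1 − P(N ≤ 5) ≈ 0.2501.

0.2501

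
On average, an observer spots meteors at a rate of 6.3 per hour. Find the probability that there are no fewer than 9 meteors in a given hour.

0.1852

With mean μ = 6.3 per hour,
P(N ≥ 9) = 1 − P(N ≤ 8) = 1 − Σ_{j=0}^{8} e^(−μ) μ^j/j! ≈ 0.1852.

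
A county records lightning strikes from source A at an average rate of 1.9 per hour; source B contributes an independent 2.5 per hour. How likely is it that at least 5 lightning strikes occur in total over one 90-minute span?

0.7873

Independent Poisson processes superpose: combined rate λ = 1.9 + 2.5 = 4.4 per hour.
Over the interval, μ = 4.4 × 1.5 = 6.6 (a 90-minute span = 1.5 hours).
P(N ≥ 5) = 1 − P(N ≤ 4) ≈ 0.7873.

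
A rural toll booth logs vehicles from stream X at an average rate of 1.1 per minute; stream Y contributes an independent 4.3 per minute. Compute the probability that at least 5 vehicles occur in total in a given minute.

Independent Poisson processes superpose: combined rate λ = 1.1 + 4.3 = 5.4 per minute.
So μ = 5.4.
P(N ≥ 5) = 1 − P(N ≤ 4) ≈ 0.6267.

0.6267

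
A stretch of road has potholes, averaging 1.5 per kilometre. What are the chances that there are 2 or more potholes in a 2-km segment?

0.8009

Over the interval, μ = 1.5 × 2 = 3 (a 2-km segment = 2 kilometres).
P(N ≥ 2) = 1 − P(N ≤ 1) = 1 − Σ_{j=0}^{1} e^(−μ) μ^j/j! ≈ 0.8009.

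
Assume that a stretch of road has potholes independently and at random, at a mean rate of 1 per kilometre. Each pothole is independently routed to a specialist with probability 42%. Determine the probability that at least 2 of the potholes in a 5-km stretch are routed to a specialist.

Thinning: the potholes that are routed to a specialist themselves form a Poisson process with rate 0.42 × 1 = 0.42 per kilometre.
Over the interval, μ = 0.42 × 5 = 2.1 (a 5-km stretch = 5 kilometres).
P(N ≥ 2) = 1 − P(N ≤ 1) ≈ 0.6204.

0.6204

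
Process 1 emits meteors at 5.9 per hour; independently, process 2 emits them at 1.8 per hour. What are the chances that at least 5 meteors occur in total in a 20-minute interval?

0.1179

Independent Poisson processes superpose: combined rate λ = 5.9 + 1.8 = 7.7 per hour.
Over the interval, μ = 7.7 × 1/3 ≈ 2.56667 (a 20-minute interval = 1/3 hours).
P(N ≥ 5) = 1 − P(N ≤ 4) ≈ 0.1179.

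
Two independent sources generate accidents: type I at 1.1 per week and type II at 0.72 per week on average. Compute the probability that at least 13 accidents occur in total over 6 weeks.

0.3026

Independent Poisson processes superpose: combined rate λ = 1.1 + 0.72 = 1.82 per week.
Over the interval, μ = 1.82 × 6 = 10.92 (6 weeks).
P(N ≥ 13) = 1 − P(N ≤ 12) ≈ 0.3026.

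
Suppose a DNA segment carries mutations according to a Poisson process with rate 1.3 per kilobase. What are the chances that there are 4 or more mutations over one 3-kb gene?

Over the interval, μ = 1.3 × 3 = 3.9 (a 3-kb gene = 3 kilobases).
P(N ≥ 4) = 1 − P(N ≤ 3) = 1 − Σ_{j=0}^{3} e^(−μ) μ^j/j! ≈ 0.5468.

0.5468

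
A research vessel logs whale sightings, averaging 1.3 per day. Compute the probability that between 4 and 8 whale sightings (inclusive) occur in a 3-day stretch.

0.5282

Over the interval, μ = 1.3 × 3 = 3.9 (a 3-day stretch = 3 days).
P(4 ≤ N ≤ 8) = Σ_{j=4}^{8} e^(−3.9) · 3.9^j/j! ≈ 0.5282.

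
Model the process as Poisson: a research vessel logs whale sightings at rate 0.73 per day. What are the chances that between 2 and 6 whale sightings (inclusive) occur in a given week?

Over the interval, μ = 0.73 × 7 = 5.11 (a week = 7 days).
P(2 ≤ N ≤ 6) = Σ_{j=2}^{6} e^(−5.11) · 5.11^j/j! ≈ 0.7090.

0.7090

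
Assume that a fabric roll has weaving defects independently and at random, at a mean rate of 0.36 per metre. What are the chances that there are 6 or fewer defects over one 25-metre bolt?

0.2068

Over the interval, μ = 0.36 × 25 = 9 (a 25-metre bolt = 25 metres).
P(N ≤ 6) = Σ_{j=0}^{6} e^(−μ) μ^j/j! ≈ 0.2068.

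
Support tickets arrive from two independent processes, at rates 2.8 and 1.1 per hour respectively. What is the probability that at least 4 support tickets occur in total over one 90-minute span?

0.8349

Independent Poisson processes superpose: combined rate λ = 2.8 + 1.1 = 3.9 per hour.
Over the interval, μ = 3.9 × 1.5 = 5.85 (a 90-minute span = 1.5 hours).
P(N ≥ 4) = 1 − P(N ≤ 3) ≈ 0.8349.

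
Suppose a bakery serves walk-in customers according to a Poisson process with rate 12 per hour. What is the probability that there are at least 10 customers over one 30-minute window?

0.0839

Over the interval, μ = 12 × 0.5 = 6 (a 30-minute window = 0.5 hours).
P(N ≥ 10) = 1 − P(N ≤ 9) = 1 − Σ_{j=0}^{9} e^(−μ) μ^j/j! ≈ 0.0839.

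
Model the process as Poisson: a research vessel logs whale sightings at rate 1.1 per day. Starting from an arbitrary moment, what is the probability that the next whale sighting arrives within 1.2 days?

Inter-arrival times are exponential with rate λ = 1.1 per day.
P(T ≤ 1.2) = 1 − e^(−λt) = 1 − e^(−1.1 × 1.2) = 1 − e^(−1.32) ≈ 0.7329.

0.7329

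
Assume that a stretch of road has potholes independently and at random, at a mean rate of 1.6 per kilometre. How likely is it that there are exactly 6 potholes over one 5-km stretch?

Over the interval, μ = 1.6 × 5 = 8 (a 5-km stretch = 5 kilometres).
P(N = 6) = e^(−μ) μ^6/6! = e^(−8) · 8^6/720 ≈ 0.1221.

0.1221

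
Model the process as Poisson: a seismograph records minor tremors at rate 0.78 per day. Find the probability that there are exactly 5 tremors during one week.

0.1720

Over the interval, μ = 0.78 × 7 = 5.46 (a week = 7 days).
P(N = 5) = e^(−μ) μ^5/5! = e^(−5.46) · 5.46^5/120 ≈ 0.1720.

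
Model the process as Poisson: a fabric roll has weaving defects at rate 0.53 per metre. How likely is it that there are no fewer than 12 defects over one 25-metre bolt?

0.6717

Over the interval, μ = 0.53 × 25 = 13.25 (a 25-metre bolt = 25 metres).
P(N ≥ 12) = 1 − P(N ≤ 11) = 1 − Σ_{j=0}^{11} e^(−μ) μ^j/j! ≈ 0.6717.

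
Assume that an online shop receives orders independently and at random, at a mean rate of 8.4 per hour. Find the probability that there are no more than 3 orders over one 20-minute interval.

Over the interval, μ = 8.4 × 1/3 = 2.8 (a 20-minute interval = 1/3 hours).
P(N ≤ 3) = Σ_{j=0}^{3} e^(−μ) μ^j/j! ≈ 0.6919.

0.6919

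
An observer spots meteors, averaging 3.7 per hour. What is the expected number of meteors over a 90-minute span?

5.55

E[N] = λt = 3.7 × 1.5 = 5.55 (a 90-minute span = 1.5 hours).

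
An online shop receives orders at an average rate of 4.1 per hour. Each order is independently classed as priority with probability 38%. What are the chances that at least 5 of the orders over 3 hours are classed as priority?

0.5006

Thinning: the orders that are classed as priority themselves form a Poisson process with rate 0.38 × 4.1 = 1.558 per hour.
Over the interval, μ = 1.558 × 3 = 4.674 (3 hours).
P(N ≥ 5) = 1 − P(N ≤ 4) ≈ 0.5006.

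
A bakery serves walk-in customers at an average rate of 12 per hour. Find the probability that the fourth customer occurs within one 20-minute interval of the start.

0.5665

Over the interval, μ = 12 × 1/3 = 4 (a 20-minute interval = 1/3 hours).
The fourth arrival falls in the interval iff at least 4 events occur there: P(S_4 ≤ t) = P(N ≥ 4) = 1 − P(N ≤ 3) ≈ 0.5665.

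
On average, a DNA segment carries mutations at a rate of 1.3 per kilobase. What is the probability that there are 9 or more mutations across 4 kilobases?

Over the interval, μ = 1.3 × 4 = 5.2 (4 kilobases).
P(N ≥ 9) = 1 − P(N ≤ 8) = 1 − Σ_{j=0}^{8} e^(−μ) μ^j/j! ≈ 0.0819.

0.0819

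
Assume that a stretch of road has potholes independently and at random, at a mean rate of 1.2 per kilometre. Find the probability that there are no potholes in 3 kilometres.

0.0273

Over the interval, μ = 1.2 × 3 = 3.6 (3 kilometres).
P(N = 0) = e^(−μ) μ^0/0! = e^(−3.6) · 3.6^0/1 ≈ 0.0273.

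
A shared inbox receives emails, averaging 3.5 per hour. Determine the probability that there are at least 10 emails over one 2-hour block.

0.1695

Over the interval, μ = 3.5 × 2 = 7 (a 2-hour block = 2 hours).
P(N ≥ 10) = 1 − P(N ≤ 9) = 1 − Σ_{j=0}^{9} e^(−μ) μ^j/j! ≈ 0.1695.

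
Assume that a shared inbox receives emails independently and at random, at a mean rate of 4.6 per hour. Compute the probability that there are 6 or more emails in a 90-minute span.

Over the interval, μ = 4.6 × 1.5 = 6.9 (a 90-minute span = 1.5 hours).
P(N ≥ 6) = 1 − P(N ≤ 5) = 1 − Σ_{j=0}^{5} e^(−μ) μ^j/j! ≈ 0.6863.

0.6863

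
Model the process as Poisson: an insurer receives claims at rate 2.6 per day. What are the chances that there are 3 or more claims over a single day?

With mean μ = 2.6 per day,
P(N ≥ 3) = 1 − P(N ≤ 2) = 1 − Σ_{j=0}^{2} e^(−μ) μ^j/j! ≈ 0.4816.

0.4816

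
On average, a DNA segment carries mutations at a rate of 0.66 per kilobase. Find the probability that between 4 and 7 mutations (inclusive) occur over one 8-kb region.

Over the interval, μ = 0.66 × 8 = 5.28 (an 8-kb region = 8 kilobases).
P(4 ≤ N ≤ 7) = Σ_{j=4}^{7} e^(−5.28) · 5.28^j/j! ≈ 0.6079.

0.6079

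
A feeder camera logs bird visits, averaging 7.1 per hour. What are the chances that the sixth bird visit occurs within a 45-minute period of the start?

0.4409

Over the interval, μ = 7.1 × 0.75 = 5.325 (a 45-minute period = 0.75 hours).
The sixth arrival falls in the interval iff at least 6 events occur there: P(S_6 ≤ t) = P(N ≥ 6) = 1 − P(N ≤ 5) ≈ 0.4409.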